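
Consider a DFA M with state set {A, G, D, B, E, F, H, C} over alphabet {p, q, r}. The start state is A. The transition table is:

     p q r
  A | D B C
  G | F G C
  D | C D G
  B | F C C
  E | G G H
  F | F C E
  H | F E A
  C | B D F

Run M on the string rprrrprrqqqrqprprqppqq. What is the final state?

start at A
read 'r': A → C
read 'p': C → B
read 'r': B → C
read 'r': C → F
read 'r': F → E
read 'p': E → G
read 'r': G → C
read 'r': C → F
read 'q': F → C
read 'q': C → D
read 'q': D → D
read 'r': D → G
read 'q': G → G
read 'p': G → F
read 'r': F → E
read 'p': E → G
read 'r': G → C
read 'q': C → D
read 'p': D → C
read 'p': C → B
read 'q': B → C
read 'q': C → D

D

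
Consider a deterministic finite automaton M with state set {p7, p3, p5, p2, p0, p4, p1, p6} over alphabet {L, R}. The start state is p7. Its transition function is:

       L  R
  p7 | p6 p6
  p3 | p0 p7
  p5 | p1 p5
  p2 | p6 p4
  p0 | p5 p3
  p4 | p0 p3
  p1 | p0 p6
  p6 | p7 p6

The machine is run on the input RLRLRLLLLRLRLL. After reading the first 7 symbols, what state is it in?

p6

start at p7
read 'R': p7 → p6
read 'L': p6 → p7
read 'R': p7 → p6
read 'L': p6 → p7
read 'R': p7 → p6
read 'L': p6 → p7
read 'L': p7 → p6
After 7 symbols: p6.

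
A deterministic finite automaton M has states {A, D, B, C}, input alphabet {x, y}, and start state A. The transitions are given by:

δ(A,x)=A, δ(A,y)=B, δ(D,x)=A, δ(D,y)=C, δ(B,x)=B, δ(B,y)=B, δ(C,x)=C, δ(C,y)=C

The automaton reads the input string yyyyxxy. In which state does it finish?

A → B → B → B → B → B → B → B

B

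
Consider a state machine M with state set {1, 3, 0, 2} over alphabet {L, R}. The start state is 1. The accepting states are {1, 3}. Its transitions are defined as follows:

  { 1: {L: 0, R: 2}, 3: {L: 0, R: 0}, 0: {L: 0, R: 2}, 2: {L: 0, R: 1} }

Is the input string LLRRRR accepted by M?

1 → 0 → 0 → 2 → 1 → 2 → 1
End state 1 is accepting.

Yes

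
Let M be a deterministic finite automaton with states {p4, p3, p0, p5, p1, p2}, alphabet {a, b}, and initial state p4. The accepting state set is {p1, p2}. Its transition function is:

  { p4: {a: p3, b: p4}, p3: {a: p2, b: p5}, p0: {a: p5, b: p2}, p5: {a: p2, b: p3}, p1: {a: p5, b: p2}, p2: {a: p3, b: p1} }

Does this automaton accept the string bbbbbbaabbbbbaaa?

p4 → p4 → p4 → p4 → p4 → p4 → p4 → p3 → p2 → p1 → p2 → p1 → p2 → p1 → p5 → p2 → p3
End state p3 is not accepting.

No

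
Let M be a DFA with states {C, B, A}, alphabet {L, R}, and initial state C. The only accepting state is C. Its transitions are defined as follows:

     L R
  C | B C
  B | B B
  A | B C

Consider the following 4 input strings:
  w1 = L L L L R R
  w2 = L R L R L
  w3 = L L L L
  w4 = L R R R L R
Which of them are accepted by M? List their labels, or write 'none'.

none

w1:
  start at C
  read 'L': C → B
  read 'L': B → B
  read 'L': B → B
  read 'L': B → B
  read 'R': B → B
  read 'R': B → B
  end B, rejected
w2:
  start at C
  read 'L': C → B
  read 'R': B → B
  read 'L': B → B
  read 'R': B → B
  read 'L': B → B
  end B, rejected
w3:
  start at C
  read 'L': C → B
  read 'L': B → B
  read 'L': B → B
  read 'L': B → B
  end B, rejected
w4:
  start at C
  read 'L': C → B
  read 'R': B → B
  read 'R': B → B
  read 'R': B → B
  read 'L': B → B
  read 'R': B → B
  end B, rejected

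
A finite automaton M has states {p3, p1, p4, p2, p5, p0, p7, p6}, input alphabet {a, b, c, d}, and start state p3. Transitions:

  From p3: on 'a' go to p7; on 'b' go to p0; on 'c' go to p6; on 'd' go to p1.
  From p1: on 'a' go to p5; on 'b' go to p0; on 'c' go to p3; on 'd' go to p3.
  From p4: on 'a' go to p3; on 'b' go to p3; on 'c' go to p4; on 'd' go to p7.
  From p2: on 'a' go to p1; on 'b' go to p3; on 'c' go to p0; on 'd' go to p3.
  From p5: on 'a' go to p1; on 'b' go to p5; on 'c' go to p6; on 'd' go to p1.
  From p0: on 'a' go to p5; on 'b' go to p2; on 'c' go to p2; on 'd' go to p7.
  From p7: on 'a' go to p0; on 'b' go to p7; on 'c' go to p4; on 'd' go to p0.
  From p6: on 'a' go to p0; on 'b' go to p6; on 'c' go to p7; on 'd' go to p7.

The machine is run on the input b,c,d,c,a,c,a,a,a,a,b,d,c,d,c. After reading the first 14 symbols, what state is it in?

start at p3
read 'b': p3 → p0
read 'c': p0 → p2
read 'd': p2 → p3
read 'c': p3 → p6
read 'a': p6 → p0
read 'c': p0 → p2
read 'a': p2 → p1
read 'a': p1 → p5
read 'a': p5 → p1
read 'a': p1 → p5
read 'b': p5 → p5
read 'd': p5 → p1
read 'c': p1 → p3
read 'd': p3 → p1
After 14 symbols: p1.

p1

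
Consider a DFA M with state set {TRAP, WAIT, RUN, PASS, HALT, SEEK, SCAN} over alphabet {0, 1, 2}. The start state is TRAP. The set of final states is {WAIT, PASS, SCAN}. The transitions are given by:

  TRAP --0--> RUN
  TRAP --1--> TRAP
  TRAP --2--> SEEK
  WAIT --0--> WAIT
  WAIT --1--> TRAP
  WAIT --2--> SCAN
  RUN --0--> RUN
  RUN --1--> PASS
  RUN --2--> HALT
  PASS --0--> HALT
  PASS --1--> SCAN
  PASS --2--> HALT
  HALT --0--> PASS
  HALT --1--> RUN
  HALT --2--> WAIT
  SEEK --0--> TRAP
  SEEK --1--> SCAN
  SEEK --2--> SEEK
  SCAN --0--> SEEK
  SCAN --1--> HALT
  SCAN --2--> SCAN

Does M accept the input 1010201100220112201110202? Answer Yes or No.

Trace: TRAP -1-> TRAP -0-> RUN -1-> PASS -0-> HALT -2-> WAIT -0-> WAIT -1-> TRAP -1-> TRAP -0-> RUN -0-> RUN -2-> HALT -2-> WAIT -0-> WAIT -1-> TRAP -1-> TRAP -2-> SEEK -2-> SEEK -0-> TRAP -1-> TRAP -1-> TRAP -1-> TRAP -0-> RUN -2-> HALT -0-> PASS -2-> HALT
End state HALT is not accepting.

No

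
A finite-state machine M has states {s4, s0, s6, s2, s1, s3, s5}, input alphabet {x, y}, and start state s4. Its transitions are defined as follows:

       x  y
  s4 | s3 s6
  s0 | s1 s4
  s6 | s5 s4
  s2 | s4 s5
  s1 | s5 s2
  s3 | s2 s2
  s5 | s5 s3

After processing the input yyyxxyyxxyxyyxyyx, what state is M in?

Trace: s4 -y-> s6 -y-> s4 -y-> s6 -x-> s5 -x-> s5 -y-> s3 -y-> s2 -x-> s4 -x-> s3 -y-> s2 -x-> s4 -y-> s6 -y-> s4 -x-> s3 -y-> s2 -y-> s5 -x-> s5

s5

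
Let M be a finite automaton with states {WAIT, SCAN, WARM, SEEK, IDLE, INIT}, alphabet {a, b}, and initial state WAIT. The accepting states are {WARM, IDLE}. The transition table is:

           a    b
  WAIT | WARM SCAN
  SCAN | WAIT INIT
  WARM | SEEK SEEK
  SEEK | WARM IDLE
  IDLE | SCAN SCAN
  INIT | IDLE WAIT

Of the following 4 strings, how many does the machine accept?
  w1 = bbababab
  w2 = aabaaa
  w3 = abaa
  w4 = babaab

w1: Trace: WAIT -b-> SCAN -b-> INIT -a-> IDLE -b-> SCAN -a-> WAIT -b-> SCAN -a-> WAIT -b-> SCAN  → end SCAN, rejected
w2: Trace: WAIT -a-> WARM -a-> SEEK -b-> IDLE -a-> SCAN -a-> WAIT -a-> WARM  → end WARM, accepted
w3: Trace: WAIT -a-> WARM -b-> SEEK -a-> WARM -a-> SEEK  → end SEEK, rejected
w4: Trace: WAIT -b-> SCAN -a-> WAIT -b-> SCAN -a-> WAIT -a-> WARM -b-> SEEK  → end SEEK, rejected

1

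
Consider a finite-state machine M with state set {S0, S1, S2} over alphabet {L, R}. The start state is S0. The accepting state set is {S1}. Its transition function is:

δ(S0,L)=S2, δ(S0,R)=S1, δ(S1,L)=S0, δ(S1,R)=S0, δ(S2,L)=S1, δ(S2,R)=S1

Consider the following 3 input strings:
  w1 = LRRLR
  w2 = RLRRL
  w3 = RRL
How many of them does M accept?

w1: Trace: S0 -L-> S2 -R-> S1 -R-> S0 -L-> S2 -R-> S1  → end S1, accepted
w2: Trace: S0 -R-> S1 -L-> S0 -R-> S1 -R-> S0 -L-> S2  → end S2, rejected
w3: Trace: S0 -R-> S1 -R-> S0 -L-> S2  → end S2, rejected

1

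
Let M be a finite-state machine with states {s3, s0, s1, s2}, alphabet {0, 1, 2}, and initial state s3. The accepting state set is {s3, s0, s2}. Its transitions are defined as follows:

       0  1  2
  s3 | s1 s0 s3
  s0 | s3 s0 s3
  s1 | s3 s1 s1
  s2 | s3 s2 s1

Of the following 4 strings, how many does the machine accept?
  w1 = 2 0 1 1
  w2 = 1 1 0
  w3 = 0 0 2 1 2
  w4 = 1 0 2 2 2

w1: s3 → s3 → s1 → s1 → s1  → end s1, rejected
w2: s3 → s0 → s0 → s3  → end s3, accepted
w3: s3 → s1 → s3 → s3 → s0 → s3  → end s3, accepted
w4: s3 → s0 → s3 → s3 → s3 → s3  → end s3, accepted

3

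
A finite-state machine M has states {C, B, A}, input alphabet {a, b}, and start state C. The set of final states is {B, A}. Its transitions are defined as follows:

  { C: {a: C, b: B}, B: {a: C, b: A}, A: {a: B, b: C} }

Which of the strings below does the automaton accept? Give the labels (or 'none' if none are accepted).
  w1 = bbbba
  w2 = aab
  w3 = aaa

w2

w1: Trace: C -b-> B -b-> A -b-> C -b-> B -a-> C  → end C, rejected
w2: Trace: C -a-> C -a-> C -b-> B  → end B, accepted
w3: Trace: C -a-> C -a-> C -a-> C  → end C, rejected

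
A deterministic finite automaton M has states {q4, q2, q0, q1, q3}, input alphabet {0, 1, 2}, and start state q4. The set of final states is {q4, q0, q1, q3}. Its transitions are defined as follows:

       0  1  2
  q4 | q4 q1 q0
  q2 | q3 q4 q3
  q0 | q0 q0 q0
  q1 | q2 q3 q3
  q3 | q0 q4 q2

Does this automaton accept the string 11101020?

q4 → q1 → q3 → q4 → q4 → q1 → q2 → q3 → q0
End state q0 is accepting.

Yes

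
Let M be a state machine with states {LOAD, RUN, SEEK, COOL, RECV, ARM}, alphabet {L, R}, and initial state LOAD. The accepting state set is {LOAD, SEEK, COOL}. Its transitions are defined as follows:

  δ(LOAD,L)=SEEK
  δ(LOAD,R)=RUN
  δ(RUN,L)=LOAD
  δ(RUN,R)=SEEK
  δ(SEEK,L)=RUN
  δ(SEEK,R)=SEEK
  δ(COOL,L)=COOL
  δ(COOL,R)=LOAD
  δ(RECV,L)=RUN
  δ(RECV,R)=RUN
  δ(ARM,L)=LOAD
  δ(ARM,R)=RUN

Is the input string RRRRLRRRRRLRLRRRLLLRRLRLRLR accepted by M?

Yes

start at LOAD
read 'R': LOAD → RUN
read 'R': RUN → SEEK
read 'R': SEEK → SEEK
read 'R': SEEK → SEEK
read 'L': SEEK → RUN
read 'R': RUN → SEEK
read 'R': SEEK → SEEK
read 'R': SEEK → SEEK
read 'R': SEEK → SEEK
read 'R': SEEK → SEEK
read 'L': SEEK → RUN
read 'R': RUN → SEEK
read 'L': SEEK → RUN
read 'R': RUN → SEEK
read 'R': SEEK → SEEK
read 'R': SEEK → SEEK
read 'L': SEEK → RUN
read 'L': RUN → LOAD
read 'L': LOAD → SEEK
read 'R': SEEK → SEEK
read 'R': SEEK → SEEK
read 'L': SEEK → RUN
read 'R': RUN → SEEK
read 'L': SEEK → RUN
read 'R': RUN → SEEK
read 'L': SEEK → RUN
read 'R': RUN → SEEK
End state SEEK is accepting.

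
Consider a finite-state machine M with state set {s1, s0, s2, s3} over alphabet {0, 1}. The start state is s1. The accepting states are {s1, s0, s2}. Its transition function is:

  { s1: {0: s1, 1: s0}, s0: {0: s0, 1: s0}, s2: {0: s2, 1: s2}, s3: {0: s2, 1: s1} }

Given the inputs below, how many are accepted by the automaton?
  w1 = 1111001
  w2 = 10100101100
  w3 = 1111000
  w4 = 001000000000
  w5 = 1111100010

w1: Trace: s1 -1-> s0 -1-> s0 -1-> s0 -1-> s0 -0-> s0 -0-> s0 -1-> s0  → end s0, accepted
w2: Trace: s1 -1-> s0 -0-> s0 -1-> s0 -0-> s0 -0-> s0 -1-> s0 -0-> s0 -1-> s0 -1-> s0 -0-> s0 -0-> s0  → end s0, accepted
w3: Trace: s1 -1-> s0 -1-> s0 -1-> s0 -1-> s0 -0-> s0 -0-> s0 -0-> s0  → end s0, accepted
w4: Trace: s1 -0-> s1 -0-> s1 -1-> s0 -0-> s0 -0-> s0 -0-> s0 -0-> s0 -0-> s0 -0-> s0 -0-> s0 -0-> s0 -0-> s0  → end s0, accepted
w5: Trace: s1 -1-> s0 -1-> s0 -1-> s0 -1-> s0 -1-> s0 -0-> s0 -0-> s0 -0-> s0 -1-> s0 -0-> s0  → end s0, accepted

5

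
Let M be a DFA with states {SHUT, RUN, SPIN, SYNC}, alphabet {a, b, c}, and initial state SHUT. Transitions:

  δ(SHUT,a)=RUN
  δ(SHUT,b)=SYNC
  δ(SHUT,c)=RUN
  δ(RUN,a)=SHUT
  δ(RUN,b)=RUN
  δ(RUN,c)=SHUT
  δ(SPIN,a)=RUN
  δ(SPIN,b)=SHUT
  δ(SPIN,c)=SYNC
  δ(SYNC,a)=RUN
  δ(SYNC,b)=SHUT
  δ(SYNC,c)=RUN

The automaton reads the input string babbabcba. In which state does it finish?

start at SHUT
read 'b': SHUT → SYNC
read 'a': SYNC → RUN
read 'b': RUN → RUN
read 'b': RUN → RUN
read 'a': RUN → SHUT
read 'b': SHUT → SYNC
read 'c': SYNC → RUN
read 'b': RUN → RUN
read 'a': RUN → SHUT

SHUT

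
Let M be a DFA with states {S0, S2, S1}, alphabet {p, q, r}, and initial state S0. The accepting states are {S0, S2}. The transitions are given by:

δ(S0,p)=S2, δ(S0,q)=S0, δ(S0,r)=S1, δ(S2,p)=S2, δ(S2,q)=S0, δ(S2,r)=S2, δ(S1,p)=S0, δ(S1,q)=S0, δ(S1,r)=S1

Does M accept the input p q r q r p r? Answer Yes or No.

No

start at S0
read 'p': S0 → S2
read 'q': S2 → S0
read 'r': S0 → S1
read 'q': S1 → S0
read 'r': S0 → S1
read 'p': S1 → S0
read 'r': S0 → S1
End state S1 is not accepting.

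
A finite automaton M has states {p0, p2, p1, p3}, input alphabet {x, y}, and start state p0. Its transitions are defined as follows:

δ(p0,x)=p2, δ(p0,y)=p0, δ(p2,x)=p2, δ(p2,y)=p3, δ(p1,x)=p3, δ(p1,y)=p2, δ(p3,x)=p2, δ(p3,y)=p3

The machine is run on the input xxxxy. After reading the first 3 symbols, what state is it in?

Trace: p0 -x-> p2 -x-> p2 -x-> p2
After 3 symbols: p2.

p2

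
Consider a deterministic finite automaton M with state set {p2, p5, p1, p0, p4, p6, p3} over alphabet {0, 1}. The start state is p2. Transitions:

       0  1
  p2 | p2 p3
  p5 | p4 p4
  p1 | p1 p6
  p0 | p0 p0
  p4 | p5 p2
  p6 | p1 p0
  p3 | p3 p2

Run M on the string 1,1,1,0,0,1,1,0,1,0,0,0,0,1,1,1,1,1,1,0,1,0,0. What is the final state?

start at p2
read '1': p2 → p3
read '1': p3 → p2
read '1': p2 → p3
read '0': p3 → p3
read '0': p3 → p3
read '1': p3 → p2
read '1': p2 → p3
read '0': p3 → p3
read '1': p3 → p2
read '0': p2 → p2
read '0': p2 → p2
read '0': p2 → p2
read '0': p2 → p2
read '1': p2 → p3
read '1': p3 → p2
read '1': p2 → p3
read '1': p3 → p2
read '1': p2 → p3
read '1': p3 → p2
read '0': p2 → p2
read '1': p2 → p3
read '0': p3 → p3
read '0': p3 → p3

p3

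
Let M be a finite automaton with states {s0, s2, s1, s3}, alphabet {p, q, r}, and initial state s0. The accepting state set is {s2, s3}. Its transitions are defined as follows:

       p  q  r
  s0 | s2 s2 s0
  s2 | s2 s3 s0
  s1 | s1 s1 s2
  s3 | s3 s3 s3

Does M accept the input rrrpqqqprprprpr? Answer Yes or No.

s0 → s0 → s0 → s0 → s2 → s3 → s3 → s3 → s3 → s3 → s3 → s3 → s3 → s3 → s3 → s3
End state s3 is accepting.

Yes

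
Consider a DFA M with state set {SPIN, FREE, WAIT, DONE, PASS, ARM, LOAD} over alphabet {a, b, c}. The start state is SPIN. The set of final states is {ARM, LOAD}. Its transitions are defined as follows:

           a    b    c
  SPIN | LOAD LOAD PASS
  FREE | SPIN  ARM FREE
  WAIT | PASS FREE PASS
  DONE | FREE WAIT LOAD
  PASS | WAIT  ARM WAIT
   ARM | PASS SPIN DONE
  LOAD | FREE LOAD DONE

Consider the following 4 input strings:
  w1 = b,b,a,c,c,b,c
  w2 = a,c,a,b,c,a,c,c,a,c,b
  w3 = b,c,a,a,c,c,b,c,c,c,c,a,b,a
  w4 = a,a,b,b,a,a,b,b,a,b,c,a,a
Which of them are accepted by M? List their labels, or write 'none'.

w2

w1:
  start at SPIN
  read 'b': SPIN → LOAD
  read 'b': LOAD → LOAD
  read 'a': LOAD → FREE
  read 'c': FREE → FREE
  read 'c': FREE → FREE
  read 'b': FREE → ARM
  read 'c': ARM → DONE
  end DONE, rejected
w2:
  start at SPIN
  read 'a': SPIN → LOAD
  read 'c': LOAD → DONE
  read 'a': DONE → FREE
  read 'b': FREE → ARM
  read 'c': ARM → DONE
  read 'a': DONE → FREE
  read 'c': FREE → FREE
  read 'c': FREE → FREE
  read 'a': FREE → SPIN
  read 'c': SPIN → PASS
  read 'b': PASS → ARM
  end ARM, accepted
w3:
  start at SPIN
  read 'b': SPIN → LOAD
  read 'c': LOAD → DONE
  read 'a': DONE → FREE
  read 'a': FREE → SPIN
  read 'c': SPIN → PASS
  read 'c': PASS → WAIT
  read 'b': WAIT → FREE
  read 'c': FREE → FREE
  read 'c': FREE → FREE
  read 'c': FREE → FREE
  read 'c': FREE → FREE
  read 'a': FREE → SPIN
  read 'b': SPIN → LOAD
  read 'a': LOAD → FREE
  end FREE, rejected
w4:
  start at SPIN
  read 'a': SPIN → LOAD
  read 'a': LOAD → FREE
  read 'b': FREE → ARM
  read 'b': ARM → SPIN
  read 'a': SPIN → LOAD
  read 'a': LOAD → FREE
  read 'b': FREE → ARM
  read 'b': ARM → SPIN
  read 'a': SPIN → LOAD
  read 'b': LOAD → LOAD
  read 'c': LOAD → DONE
  read 'a': DONE → FREE
  read 'a': FREE → SPIN
  end SPIN, rejected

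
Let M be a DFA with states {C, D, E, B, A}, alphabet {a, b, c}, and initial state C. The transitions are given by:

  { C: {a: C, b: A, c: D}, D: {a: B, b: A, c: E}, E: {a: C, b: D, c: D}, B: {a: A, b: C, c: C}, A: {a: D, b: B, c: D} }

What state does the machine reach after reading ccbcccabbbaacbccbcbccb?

A

C → D → E → D → E → D → E → C → A → B → C → C → C → D → A → D → E → D → E → D → E → D → A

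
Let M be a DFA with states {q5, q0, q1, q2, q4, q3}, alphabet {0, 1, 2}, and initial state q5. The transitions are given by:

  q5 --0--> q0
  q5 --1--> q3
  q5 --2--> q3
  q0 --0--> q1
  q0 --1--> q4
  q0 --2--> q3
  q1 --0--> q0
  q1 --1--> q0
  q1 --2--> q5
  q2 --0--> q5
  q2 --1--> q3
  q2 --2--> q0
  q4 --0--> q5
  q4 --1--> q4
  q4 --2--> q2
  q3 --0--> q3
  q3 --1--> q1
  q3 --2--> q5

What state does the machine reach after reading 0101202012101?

start at q5
read '0': q5 → q0
read '1': q0 → q4
read '0': q4 → q5
read '1': q5 → q3
read '2': q3 → q5
read '0': q5 → q0
read '2': q0 → q3
read '0': q3 → q3
read '1': q3 → q1
read '2': q1 → q5
read '1': q5 → q3
read '0': q3 → q3
read '1': q3 → q1

q1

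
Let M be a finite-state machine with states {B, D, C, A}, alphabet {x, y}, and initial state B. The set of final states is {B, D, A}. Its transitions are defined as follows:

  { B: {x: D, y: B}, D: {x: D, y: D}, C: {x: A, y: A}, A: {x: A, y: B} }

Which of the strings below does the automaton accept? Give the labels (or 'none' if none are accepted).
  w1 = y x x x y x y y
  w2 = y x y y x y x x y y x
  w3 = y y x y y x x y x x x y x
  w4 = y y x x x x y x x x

w1, w2, w3, w4

w1: B → B → D → D → D → D → D → D → D  → end D, accepted
w2: B → B → D → D → D → D → D → D → D → D → D → D  → end D, accepted
w3: B → B → B → D → D → D → D → D → D → D → D → D → D → D  → end D, accepted
w4: B → B → B → D → D → D → D → D → D → D → D  → end D, accepted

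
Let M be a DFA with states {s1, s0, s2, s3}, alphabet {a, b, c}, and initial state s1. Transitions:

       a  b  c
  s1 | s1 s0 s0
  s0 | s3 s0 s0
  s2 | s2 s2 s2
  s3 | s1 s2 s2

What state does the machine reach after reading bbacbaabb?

start at s1
read 'b': s1 → s0
read 'b': s0 → s0
read 'a': s0 → s3
read 'c': s3 → s2
read 'b': s2 → s2
read 'a': s2 → s2
read 'a': s2 → s2
read 'b': s2 → s2
read 'b': s2 → s2

s2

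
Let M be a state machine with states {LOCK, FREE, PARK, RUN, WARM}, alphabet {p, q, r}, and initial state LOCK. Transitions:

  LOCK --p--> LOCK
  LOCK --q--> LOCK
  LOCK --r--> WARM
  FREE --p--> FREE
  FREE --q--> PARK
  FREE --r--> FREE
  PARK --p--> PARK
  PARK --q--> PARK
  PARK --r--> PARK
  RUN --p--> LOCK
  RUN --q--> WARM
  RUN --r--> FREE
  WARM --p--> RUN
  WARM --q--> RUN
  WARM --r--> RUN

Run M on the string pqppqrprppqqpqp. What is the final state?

PARK

start at LOCK
read 'p': LOCK → LOCK
read 'q': LOCK → LOCK
read 'p': LOCK → LOCK
read 'p': LOCK → LOCK
read 'q': LOCK → LOCK
read 'r': LOCK → WARM
read 'p': WARM → RUN
read 'r': RUN → FREE
read 'p': FREE → FREE
read 'p': FREE → FREE
read 'q': FREE → PARK
read 'q': PARK → PARK
read 'p': PARK → PARK
read 'q': PARK → PARK
read 'p': PARK → PARK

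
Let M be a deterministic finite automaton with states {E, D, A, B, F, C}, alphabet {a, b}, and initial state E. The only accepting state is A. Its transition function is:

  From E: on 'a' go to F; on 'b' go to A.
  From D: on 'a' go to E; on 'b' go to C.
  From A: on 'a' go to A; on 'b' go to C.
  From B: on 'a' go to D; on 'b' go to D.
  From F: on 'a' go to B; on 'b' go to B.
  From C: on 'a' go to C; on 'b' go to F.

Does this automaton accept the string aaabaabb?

E → F → B → D → C → C → C → F → B
End state B is not accepting.

No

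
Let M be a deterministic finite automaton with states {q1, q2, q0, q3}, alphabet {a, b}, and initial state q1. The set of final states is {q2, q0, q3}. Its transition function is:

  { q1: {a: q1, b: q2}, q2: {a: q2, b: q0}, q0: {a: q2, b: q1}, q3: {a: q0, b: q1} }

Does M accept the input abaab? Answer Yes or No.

Yes

Trace: q1 -a-> q1 -b-> q2 -a-> q2 -a-> q2 -b-> q0
End state q0 is accepting.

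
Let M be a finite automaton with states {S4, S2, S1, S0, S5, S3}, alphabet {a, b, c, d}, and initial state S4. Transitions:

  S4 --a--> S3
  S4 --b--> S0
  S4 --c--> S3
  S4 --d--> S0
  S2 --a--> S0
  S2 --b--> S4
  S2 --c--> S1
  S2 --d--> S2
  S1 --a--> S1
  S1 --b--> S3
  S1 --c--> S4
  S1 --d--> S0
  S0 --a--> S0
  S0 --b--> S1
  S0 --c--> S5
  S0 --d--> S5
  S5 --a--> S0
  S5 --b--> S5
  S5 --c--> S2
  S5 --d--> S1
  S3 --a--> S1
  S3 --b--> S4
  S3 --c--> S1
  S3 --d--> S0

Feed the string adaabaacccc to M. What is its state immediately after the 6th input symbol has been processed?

Trace: S4 -a-> S3 -d-> S0 -a-> S0 -a-> S0 -b-> S1 -a-> S1
After 6 symbols: S1.

S1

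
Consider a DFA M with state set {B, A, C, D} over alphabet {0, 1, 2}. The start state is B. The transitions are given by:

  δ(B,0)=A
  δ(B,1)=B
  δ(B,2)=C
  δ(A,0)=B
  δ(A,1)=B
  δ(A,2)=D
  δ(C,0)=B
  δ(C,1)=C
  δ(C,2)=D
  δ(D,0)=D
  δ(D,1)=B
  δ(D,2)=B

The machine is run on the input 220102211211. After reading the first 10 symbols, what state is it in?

C

B → C → D → D → B → A → D → B → B → B → C
After 10 symbols: C.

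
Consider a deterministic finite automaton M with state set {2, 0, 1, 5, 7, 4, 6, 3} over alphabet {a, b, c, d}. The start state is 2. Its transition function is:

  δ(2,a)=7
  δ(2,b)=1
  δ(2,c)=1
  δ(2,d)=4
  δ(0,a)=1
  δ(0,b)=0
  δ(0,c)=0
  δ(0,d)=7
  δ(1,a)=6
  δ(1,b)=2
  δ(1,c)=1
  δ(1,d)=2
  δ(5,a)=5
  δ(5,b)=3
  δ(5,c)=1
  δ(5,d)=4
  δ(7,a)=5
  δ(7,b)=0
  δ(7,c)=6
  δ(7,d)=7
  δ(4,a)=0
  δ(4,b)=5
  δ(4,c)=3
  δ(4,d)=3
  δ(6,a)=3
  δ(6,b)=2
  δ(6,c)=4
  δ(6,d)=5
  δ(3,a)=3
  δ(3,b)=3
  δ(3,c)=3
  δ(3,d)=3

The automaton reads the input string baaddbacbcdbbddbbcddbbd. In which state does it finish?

start at 2
read 'b': 2 → 1
read 'a': 1 → 6
read 'a': 6 → 3
read 'd': 3 → 3
read 'd': 3 → 3
read 'b': 3 → 3
read 'a': 3 → 3
read 'c': 3 → 3
read 'b': 3 → 3
read 'c': 3 → 3
read 'd': 3 → 3
read 'b': 3 → 3
read 'b': 3 → 3
read 'd': 3 → 3
read 'd': 3 → 3
read 'b': 3 → 3
read 'b': 3 → 3
read 'c': 3 → 3
read 'd': 3 → 3
read 'd': 3 → 3
read 'b': 3 → 3
read 'b': 3 → 3
read 'd': 3 → 3

3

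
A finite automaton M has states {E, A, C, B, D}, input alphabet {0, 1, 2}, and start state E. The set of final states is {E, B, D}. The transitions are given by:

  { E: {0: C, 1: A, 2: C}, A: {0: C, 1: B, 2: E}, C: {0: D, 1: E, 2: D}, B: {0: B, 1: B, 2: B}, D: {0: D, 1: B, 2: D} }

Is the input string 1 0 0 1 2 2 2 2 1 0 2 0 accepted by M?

start at E
read '1': E → A
read '0': A → C
read '0': C → D
read '1': D → B
read '2': B → B
read '2': B → B
read '2': B → B
read '2': B → B
read '1': B → B
read '0': B → B
read '2': B → B
read '0': B → B
End state B is accepting.

Yes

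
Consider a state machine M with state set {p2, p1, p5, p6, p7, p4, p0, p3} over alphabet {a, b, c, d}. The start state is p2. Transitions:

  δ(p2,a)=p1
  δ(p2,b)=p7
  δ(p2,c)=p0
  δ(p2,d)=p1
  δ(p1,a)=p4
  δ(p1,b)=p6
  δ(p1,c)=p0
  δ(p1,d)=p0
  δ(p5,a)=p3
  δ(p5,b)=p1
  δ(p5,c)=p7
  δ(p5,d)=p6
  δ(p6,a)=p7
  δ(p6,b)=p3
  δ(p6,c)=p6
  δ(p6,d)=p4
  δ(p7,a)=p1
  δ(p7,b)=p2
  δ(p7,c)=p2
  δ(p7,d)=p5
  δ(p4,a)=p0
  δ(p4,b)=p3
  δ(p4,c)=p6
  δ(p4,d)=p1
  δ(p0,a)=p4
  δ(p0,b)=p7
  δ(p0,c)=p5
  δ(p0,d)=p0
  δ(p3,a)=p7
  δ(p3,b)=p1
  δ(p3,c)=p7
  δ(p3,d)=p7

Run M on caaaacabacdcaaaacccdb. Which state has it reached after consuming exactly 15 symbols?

p4

p2 → p0 → p4 → p0 → p4 → p0 → p5 → p3 → p1 → p4 → p6 → p4 → p6 → p7 → p1 → p4
After 15 symbols: p4.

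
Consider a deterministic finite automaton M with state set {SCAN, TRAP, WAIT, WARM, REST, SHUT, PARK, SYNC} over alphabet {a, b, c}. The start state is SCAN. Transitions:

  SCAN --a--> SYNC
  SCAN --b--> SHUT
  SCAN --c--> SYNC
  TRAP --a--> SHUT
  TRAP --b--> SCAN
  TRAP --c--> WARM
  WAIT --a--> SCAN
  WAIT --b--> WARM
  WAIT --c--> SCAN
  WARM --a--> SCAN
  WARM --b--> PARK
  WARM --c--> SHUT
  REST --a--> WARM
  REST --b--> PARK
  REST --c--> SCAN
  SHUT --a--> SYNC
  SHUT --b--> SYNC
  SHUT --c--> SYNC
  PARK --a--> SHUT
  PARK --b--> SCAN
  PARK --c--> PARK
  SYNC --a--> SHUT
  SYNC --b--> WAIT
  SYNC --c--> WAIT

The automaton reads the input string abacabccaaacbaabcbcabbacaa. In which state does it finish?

SYNC

start at SCAN
read 'a': SCAN → SYNC
read 'b': SYNC → WAIT
read 'a': WAIT → SCAN
read 'c': SCAN → SYNC
read 'a': SYNC → SHUT
read 'b': SHUT → SYNC
read 'c': SYNC → WAIT
read 'c': WAIT → SCAN
read 'a': SCAN → SYNC
read 'a': SYNC → SHUT
read 'a': SHUT → SYNC
read 'c': SYNC → WAIT
read 'b': WAIT → WARM
read 'a': WARM → SCAN
read 'a': SCAN → SYNC
read 'b': SYNC → WAIT
read 'c': WAIT → SCAN
read 'b': SCAN → SHUT
read 'c': SHUT → SYNC
read 'a': SYNC → SHUT
read 'b': SHUT → SYNC
read 'b': SYNC → WAIT
read 'a': WAIT → SCAN
read 'c': SCAN → SYNC
read 'a': SYNC → SHUT
read 'a': SHUT → SYNC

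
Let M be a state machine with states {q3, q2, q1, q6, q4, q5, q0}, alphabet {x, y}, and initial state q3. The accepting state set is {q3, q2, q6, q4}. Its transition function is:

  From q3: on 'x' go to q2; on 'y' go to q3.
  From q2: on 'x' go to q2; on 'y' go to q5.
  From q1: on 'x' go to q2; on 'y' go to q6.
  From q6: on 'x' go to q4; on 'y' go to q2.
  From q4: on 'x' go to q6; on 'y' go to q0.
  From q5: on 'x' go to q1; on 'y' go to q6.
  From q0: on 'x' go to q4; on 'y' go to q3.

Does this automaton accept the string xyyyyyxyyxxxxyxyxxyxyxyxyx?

q3 → q2 → q5 → q6 → q2 → q5 → q6 → q4 → q0 → q3 → q2 → q2 → q2 → q2 → q5 → q1 → q6 → q4 → q6 → q2 → q2 → q5 → q1 → q6 → q4 → q0 → q4
End state q4 is accepting.

Yes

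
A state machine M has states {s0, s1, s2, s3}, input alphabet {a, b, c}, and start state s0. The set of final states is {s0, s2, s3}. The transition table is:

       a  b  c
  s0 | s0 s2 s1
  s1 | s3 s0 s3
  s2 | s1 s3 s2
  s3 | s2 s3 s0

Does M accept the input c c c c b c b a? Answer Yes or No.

Yes

start at s0
read 'c': s0 → s1
read 'c': s1 → s3
read 'c': s3 → s0
read 'c': s0 → s1
read 'b': s1 → s0
read 'c': s0 → s1
read 'b': s1 → s0
read 'a': s0 → s0
End state s0 is accepting.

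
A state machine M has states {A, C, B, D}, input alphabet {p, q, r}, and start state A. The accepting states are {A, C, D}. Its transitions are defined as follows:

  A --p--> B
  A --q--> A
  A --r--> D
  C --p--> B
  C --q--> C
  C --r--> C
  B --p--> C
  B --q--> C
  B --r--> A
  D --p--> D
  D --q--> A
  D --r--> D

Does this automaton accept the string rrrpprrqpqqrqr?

A → D → D → D → D → D → D → D → A → B → C → C → C → C → C
End state C is accepting.

Yes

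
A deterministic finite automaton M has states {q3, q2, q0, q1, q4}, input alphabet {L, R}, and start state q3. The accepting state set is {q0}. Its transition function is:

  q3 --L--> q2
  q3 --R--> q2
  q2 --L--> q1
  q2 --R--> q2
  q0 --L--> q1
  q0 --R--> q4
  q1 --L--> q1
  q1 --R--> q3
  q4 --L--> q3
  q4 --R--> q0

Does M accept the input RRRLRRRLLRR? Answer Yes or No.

q3 → q2 → q2 → q2 → q1 → q3 → q2 → q2 → q1 → q1 → q3 → q2
End state q2 is not accepting.

No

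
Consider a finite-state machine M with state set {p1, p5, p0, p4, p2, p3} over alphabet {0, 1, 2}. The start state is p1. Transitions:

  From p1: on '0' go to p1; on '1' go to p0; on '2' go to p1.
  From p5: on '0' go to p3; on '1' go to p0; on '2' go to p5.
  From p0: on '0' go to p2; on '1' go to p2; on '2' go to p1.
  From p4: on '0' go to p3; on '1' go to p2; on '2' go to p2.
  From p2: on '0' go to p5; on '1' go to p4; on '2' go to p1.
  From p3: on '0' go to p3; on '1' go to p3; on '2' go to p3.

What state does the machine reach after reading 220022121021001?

Trace: p1 -2-> p1 -2-> p1 -0-> p1 -0-> p1 -2-> p1 -2-> p1 -1-> p0 -2-> p1 -1-> p0 -0-> p2 -2-> p1 -1-> p0 -0-> p2 -0-> p5 -1-> p0

p0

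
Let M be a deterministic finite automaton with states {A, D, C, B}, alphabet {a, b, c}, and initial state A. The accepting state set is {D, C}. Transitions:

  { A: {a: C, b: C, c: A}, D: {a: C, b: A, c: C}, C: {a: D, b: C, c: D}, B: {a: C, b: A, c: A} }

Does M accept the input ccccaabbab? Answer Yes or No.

No

start at A
read 'c': A → A
read 'c': A → A
read 'c': A → A
read 'c': A → A
read 'a': A → C
read 'a': C → D
read 'b': D → A
read 'b': A → C
read 'a': C → D
read 'b': D → A
End state A is not accepting.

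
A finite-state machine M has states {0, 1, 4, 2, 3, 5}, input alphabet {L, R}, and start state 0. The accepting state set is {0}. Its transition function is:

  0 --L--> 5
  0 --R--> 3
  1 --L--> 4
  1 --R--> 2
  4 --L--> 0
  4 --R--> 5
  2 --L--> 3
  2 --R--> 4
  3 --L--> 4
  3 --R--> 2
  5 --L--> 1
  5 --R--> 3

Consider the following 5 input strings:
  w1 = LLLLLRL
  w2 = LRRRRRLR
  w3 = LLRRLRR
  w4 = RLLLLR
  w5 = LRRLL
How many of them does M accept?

0

w1: Trace: 0 -L-> 5 -L-> 1 -L-> 4 -L-> 0 -L-> 5 -R-> 3 -L-> 4  → end 4, rejected
w2: Trace: 0 -L-> 5 -R-> 3 -R-> 2 -R-> 4 -R-> 5 -R-> 3 -L-> 4 -R-> 5  → end 5, rejected
w3: Trace: 0 -L-> 5 -L-> 1 -R-> 2 -R-> 4 -L-> 0 -R-> 3 -R-> 2  → end 2, rejected
w4: Trace: 0 -R-> 3 -L-> 4 -L-> 0 -L-> 5 -L-> 1 -R-> 2  → end 2, rejected
w5: Trace: 0 -L-> 5 -R-> 3 -R-> 2 -L-> 3 -L-> 4  → end 4, rejected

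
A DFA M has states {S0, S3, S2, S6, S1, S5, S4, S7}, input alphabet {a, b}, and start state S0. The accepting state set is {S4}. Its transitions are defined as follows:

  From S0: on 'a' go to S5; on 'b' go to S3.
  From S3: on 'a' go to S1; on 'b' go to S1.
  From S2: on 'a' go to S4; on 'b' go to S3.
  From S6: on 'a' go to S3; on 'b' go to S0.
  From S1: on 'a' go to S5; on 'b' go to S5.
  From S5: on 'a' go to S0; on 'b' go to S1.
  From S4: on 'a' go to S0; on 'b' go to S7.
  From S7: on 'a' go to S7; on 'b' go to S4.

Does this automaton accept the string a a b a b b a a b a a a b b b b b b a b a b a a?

start at S0
read 'a': S0 → S5
read 'a': S5 → S0
read 'b': S0 → S3
read 'a': S3 → S1
read 'b': S1 → S5
read 'b': S5 → S1
read 'a': S1 → S5
read 'a': S5 → S0
read 'b': S0 → S3
read 'a': S3 → S1
read 'a': S1 → S5
read 'a': S5 → S0
read 'b': S0 → S3
read 'b': S3 → S1
read 'b': S1 → S5
read 'b': S5 → S1
read 'b': S1 → S5
read 'b': S5 → S1
read 'a': S1 → S5
read 'b': S5 → S1
read 'a': S1 → S5
read 'b': S5 → S1
read 'a': S1 → S5
read 'a': S5 → S0
End state S0 is not accepting.

No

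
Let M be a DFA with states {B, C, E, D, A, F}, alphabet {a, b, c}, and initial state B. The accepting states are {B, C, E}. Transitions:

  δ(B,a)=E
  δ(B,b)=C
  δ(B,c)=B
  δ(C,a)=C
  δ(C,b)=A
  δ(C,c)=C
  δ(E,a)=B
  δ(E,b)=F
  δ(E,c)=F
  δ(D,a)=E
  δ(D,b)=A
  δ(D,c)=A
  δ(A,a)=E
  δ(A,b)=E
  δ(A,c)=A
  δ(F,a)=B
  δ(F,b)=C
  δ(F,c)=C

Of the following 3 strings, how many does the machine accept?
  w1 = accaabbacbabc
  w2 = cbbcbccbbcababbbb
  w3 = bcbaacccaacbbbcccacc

2

w1: B → E → F → C → C → C → A → E → B → B → C → C → A → A  → end A, rejected
w2: B → B → C → A → A → E → F → C → A → E → F → B → C → C → A → E → F → C  → end C, accepted
w3: B → C → C → A → E → B → B → B → B → E → B → B → C → A → E → F → C → C → C → C → C  → end C, accepted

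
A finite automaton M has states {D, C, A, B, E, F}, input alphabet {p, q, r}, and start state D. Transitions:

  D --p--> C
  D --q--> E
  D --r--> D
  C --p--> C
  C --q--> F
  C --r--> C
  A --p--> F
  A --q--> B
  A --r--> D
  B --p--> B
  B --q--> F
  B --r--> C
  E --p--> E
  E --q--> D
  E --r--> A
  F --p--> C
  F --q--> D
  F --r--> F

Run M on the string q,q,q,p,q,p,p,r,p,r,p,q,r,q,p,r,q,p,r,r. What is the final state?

C

Trace: D -q-> E -q-> D -q-> E -p-> E -q-> D -p-> C -p-> C -r-> C -p-> C -r-> C -p-> C -q-> F -r-> F -q-> D -p-> C -r-> C -q-> F -p-> C -r-> C -r-> C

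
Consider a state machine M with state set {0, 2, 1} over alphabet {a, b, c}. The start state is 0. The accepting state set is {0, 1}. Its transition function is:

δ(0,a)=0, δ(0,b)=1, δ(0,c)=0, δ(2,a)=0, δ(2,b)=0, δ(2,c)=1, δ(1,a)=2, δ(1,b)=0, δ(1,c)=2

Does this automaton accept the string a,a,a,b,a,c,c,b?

0 → 0 → 0 → 0 → 1 → 2 → 1 → 2 → 0
End state 0 is accepting.

Yes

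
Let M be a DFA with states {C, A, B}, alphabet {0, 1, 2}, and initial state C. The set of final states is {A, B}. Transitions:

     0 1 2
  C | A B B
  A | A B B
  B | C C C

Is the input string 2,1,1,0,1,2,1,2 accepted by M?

No

start at C
read '2': C → B
read '1': B → C
read '1': C → B
read '0': B → C
read '1': C → B
read '2': B → C
read '1': C → B
read '2': B → C
End state C is not accepting.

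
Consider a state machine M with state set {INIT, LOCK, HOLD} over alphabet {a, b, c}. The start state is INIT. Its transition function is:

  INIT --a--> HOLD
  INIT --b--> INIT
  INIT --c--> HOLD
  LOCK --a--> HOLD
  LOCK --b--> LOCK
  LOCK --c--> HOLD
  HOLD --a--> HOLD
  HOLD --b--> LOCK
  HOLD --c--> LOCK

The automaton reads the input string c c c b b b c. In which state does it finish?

HOLD

Trace: INIT -c-> HOLD -c-> LOCK -c-> HOLD -b-> LOCK -b-> LOCK -b-> LOCK -c-> HOLD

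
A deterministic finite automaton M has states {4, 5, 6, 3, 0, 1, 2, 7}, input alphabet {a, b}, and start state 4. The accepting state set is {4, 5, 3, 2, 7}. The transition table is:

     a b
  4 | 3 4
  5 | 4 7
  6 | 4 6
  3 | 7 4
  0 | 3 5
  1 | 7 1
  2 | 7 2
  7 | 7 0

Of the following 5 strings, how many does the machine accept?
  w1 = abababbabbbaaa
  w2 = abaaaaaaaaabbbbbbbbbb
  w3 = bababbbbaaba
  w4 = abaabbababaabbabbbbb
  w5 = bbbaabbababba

4

w1: Trace: 4 -a-> 3 -b-> 4 -a-> 3 -b-> 4 -a-> 3 -b-> 4 -b-> 4 -a-> 3 -b-> 4 -b-> 4 -b-> 4 -a-> 3 -a-> 7 -a-> 7  → end 7, accepted
w2: Trace: 4 -a-> 3 -b-> 4 -a-> 3 -a-> 7 -a-> 7 -a-> 7 -a-> 7 -a-> 7 -a-> 7 -a-> 7 -a-> 7 -b-> 0 -b-> 5 -b-> 7 -b-> 0 -b-> 5 -b-> 7 -b-> 0 -b-> 5 -b-> 7 -b-> 0  → end 0, rejected
w3: Trace: 4 -b-> 4 -a-> 3 -b-> 4 -a-> 3 -b-> 4 -b-> 4 -b-> 4 -b-> 4 -a-> 3 -a-> 7 -b-> 0 -a-> 3  → end 3, accepted
w4: Trace: 4 -a-> 3 -b-> 4 -a-> 3 -a-> 7 -b-> 0 -b-> 5 -a-> 4 -b-> 4 -a-> 3 -b-> 4 -a-> 3 -a-> 7 -b-> 0 -b-> 5 -a-> 4 -b-> 4 -b-> 4 -b-> 4 -b-> 4 -b-> 4  → end 4, accepted
w5: Trace: 4 -b-> 4 -b-> 4 -b-> 4 -a-> 3 -a-> 7 -b-> 0 -b-> 5 -a-> 4 -b-> 4 -a-> 3 -b-> 4 -b-> 4 -a-> 3  → end 3, accepted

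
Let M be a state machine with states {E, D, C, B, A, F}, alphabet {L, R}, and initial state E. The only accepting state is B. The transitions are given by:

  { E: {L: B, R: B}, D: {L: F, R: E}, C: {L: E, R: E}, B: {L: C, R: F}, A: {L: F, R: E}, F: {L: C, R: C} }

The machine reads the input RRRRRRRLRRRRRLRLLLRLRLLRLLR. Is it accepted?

E → B → F → C → E → B → F → C → E → B → F → C → E → B → C → E → B → C → E → B → C → E → B → C → E → B → C → E
End state E is not accepting.

No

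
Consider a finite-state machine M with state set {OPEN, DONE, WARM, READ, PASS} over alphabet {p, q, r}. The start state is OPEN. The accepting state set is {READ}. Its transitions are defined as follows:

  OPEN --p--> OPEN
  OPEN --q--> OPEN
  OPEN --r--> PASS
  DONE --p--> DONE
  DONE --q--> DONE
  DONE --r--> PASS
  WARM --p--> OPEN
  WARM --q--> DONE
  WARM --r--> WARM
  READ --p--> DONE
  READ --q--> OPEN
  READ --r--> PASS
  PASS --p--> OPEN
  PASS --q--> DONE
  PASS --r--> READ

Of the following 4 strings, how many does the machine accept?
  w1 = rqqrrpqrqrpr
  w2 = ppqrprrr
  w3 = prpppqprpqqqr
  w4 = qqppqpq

w1:
  start at OPEN
  read 'r': OPEN → PASS
  read 'q': PASS → DONE
  read 'q': DONE → DONE
  read 'r': DONE → PASS
  read 'r': PASS → READ
  read 'p': READ → DONE
  read 'q': DONE → DONE
  read 'r': DONE → PASS
  read 'q': PASS → DONE
  read 'r': DONE → PASS
  read 'p': PASS → OPEN
  read 'r': OPEN → PASS
  end PASS, rejected
w2:
  start at OPEN
  read 'p': OPEN → OPEN
  read 'p': OPEN → OPEN
  read 'q': OPEN → OPEN
  read 'r': OPEN → PASS
  read 'p': PASS → OPEN
  read 'r': OPEN → PASS
  read 'r': PASS → READ
  read 'r': READ → PASS
  end PASS, rejected
w3:
  start at OPEN
  read 'p': OPEN → OPEN
  read 'r': OPEN → PASS
  read 'p': PASS → OPEN
  read 'p': OPEN → OPEN
  read 'p': OPEN → OPEN
  read 'q': OPEN → OPEN
  read 'p': OPEN → OPEN
  read 'r': OPEN → PASS
  read 'p': PASS → OPEN
  read 'q': OPEN → OPEN
  read 'q': OPEN → OPEN
  read 'q': OPEN → OPEN
  read 'r': OPEN → PASS
  end PASS, rejected
w4:
  start at OPEN
  read 'q': OPEN → OPEN
  read 'q': OPEN → OPEN
  read 'p': OPEN → OPEN
  read 'p': OPEN → OPEN
  read 'q': OPEN → OPEN
  read 'p': OPEN → OPEN
  read 'q': OPEN → OPEN
  end OPEN, rejected

0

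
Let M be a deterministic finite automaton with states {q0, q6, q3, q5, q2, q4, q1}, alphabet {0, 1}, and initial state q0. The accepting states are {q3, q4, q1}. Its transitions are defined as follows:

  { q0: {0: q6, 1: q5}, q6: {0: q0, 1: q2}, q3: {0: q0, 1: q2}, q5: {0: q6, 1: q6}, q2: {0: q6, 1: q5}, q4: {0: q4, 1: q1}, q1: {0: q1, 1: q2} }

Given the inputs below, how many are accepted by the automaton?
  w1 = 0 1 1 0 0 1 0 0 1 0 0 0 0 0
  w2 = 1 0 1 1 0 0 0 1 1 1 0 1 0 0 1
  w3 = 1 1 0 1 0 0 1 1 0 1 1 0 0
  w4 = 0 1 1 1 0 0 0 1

0

w1: q0 → q6 → q2 → q5 → q6 → q0 → q5 → q6 → q0 → q5 → q6 → q0 → q6 → q0 → q6  → end q6, rejected
w2: q0 → q5 → q6 → q2 → q5 → q6 → q0 → q6 → q2 → q5 → q6 → q0 → q5 → q6 → q0 → q5  → end q5, rejected
w3: q0 → q5 → q6 → q0 → q5 → q6 → q0 → q5 → q6 → q0 → q5 → q6 → q0 → q6  → end q6, rejected
w4: q0 → q6 → q2 → q5 → q6 → q0 → q6 → q0 → q5  → end q5, rejected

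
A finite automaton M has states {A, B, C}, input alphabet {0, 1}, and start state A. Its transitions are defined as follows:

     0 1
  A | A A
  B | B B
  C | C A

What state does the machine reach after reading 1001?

Trace: A -1-> A -0-> A -0-> A -1-> A

A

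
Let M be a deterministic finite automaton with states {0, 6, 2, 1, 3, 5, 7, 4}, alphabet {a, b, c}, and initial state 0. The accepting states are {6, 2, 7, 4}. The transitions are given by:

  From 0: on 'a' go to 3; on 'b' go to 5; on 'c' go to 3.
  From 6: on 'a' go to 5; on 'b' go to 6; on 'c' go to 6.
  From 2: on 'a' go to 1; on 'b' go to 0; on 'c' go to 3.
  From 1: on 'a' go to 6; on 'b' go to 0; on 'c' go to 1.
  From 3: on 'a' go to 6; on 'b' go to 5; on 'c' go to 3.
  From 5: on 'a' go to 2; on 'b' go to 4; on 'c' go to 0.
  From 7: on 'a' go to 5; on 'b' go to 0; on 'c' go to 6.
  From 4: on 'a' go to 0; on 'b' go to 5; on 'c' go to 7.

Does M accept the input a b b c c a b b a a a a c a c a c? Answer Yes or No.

Yes

0 → 3 → 5 → 4 → 7 → 6 → 5 → 4 → 5 → 2 → 1 → 6 → 5 → 0 → 3 → 3 → 6 → 6
End state 6 is accepting.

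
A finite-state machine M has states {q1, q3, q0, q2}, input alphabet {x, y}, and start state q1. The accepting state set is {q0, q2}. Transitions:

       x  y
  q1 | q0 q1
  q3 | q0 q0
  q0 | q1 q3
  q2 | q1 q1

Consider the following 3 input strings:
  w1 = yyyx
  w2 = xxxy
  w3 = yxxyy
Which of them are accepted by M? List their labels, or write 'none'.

w1

w1:
  start at q1
  read 'y': q1 → q1
  read 'y': q1 → q1
  read 'y': q1 → q1
  read 'x': q1 → q0
  end q0, accepted
w2:
  start at q1
  read 'x': q1 → q0
  read 'x': q0 → q1
  read 'x': q1 → q0
  read 'y': q0 → q3
  end q3, rejected
w3:
  start at q1
  read 'y': q1 → q1
  read 'x': q1 → q0
  read 'x': q0 → q1
  read 'y': q1 → q1
  read 'y': q1 → q1
  end q1, rejected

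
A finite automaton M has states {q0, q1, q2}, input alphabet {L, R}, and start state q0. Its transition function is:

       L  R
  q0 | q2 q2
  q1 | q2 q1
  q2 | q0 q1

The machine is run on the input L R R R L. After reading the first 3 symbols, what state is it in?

q1

q0 → q2 → q1 → q1
After 3 symbols: q1.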